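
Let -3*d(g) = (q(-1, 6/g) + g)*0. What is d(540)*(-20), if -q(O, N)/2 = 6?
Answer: 0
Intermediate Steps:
q(O, N) = -12 (q(O, N) = -2*6 = -12)
d(g) = 0 (d(g) = -(-12 + g)*0/3 = -⅓*0 = 0)
d(540)*(-20) = 0*(-20) = 0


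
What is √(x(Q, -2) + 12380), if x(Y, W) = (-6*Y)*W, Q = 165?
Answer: 2*√3590 ≈ 119.83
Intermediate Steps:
x(Y, W) = -6*W*Y
√(x(Q, -2) + 12380) = √(-6*(-2)*165 + 12380) = √(1980 + 12380) = √14360 = 2*√3590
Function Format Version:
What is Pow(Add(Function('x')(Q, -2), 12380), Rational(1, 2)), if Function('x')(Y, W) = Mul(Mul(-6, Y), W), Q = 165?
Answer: Mul(2, Pow(3590, Rational(1, 2))) ≈ 119.83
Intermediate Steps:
Function('x')(Y, W) = Mul(-6, W, Y)
Pow(Add(Function('x')(Q, -2), 12380), Rational(1, 2)) = Pow(Add(Mul(-6, -2, 165), 12380), Rational(1, 2)) = Pow(Add(1980, 12380), Rational(1, 2)) = Pow(14360, Rational(1, 2)) = Mul(2, Pow(3590, Rational(1, 2)))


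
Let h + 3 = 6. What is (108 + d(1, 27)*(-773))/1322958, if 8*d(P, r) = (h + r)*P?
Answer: -3721/1763944 ≈ -0.0021095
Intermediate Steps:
h = 3 (h = -3 + 6 = 3)
d(P, r) = P*(3 + r)/8 (d(P, r) = ((3 + r)*P)/8 = (P*(3 + r))/8 = P*(3 + r)/8)
(108 + d(1, 27)*(-773))/1322958 = (108 + ((⅛)*1*(3 + 27))*(-773))/1322958 = (108 + ((⅛)*1*30)*(-773))*(1/1322958) = (108 + (15/4)*(-773))*(1/1322958) = (108 - 11595/4)*(1/1322958) = -11163/4*1/1322958 = -3721/1763944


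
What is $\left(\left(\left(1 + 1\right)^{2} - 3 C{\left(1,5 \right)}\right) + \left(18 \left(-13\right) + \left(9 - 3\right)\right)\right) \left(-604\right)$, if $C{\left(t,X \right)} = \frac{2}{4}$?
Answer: $136202$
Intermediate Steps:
$C{\left(t,X \right)} = \frac{1}{2}$ ($C{\left(t,X \right)} = 2 \cdot \frac{1}{4} = \frac{1}{2}$)
$\left(\left(\left(1 + 1\right)^{2} - 3 C{\left(1,5 \right)}\right) + \left(18 \left(-13\right) + \left(9 - 3\right)\right)\right) \left(-604\right) = \left(\left(\left(1 + 1\right)^{2} - \frac{3}{2}\right) + \left(18 \left(-13\right) + \left(9 - 3\right)\right)\right) \left(-604\right) = \left(\left(2^{2} - \frac{3}{2}\right) + \left(-234 + \left(9 - 3\right)\right)\right) \left(-604\right) = \left(\left(4 - \frac{3}{2}\right) + \left(-234 + 6\right)\right) \left(-604\right) = \left(\frac{5}{2} - 228\right) \left(-604\right) = \left(- \frac{451}{2}\right) \left(-604\right) = 136202$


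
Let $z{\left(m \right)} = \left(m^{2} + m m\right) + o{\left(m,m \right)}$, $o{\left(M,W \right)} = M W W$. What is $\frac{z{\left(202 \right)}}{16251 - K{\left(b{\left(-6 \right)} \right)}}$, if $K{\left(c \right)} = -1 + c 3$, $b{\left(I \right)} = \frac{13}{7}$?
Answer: $\frac{58268112}{113725} \approx 512.36$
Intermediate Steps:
$o{\left(M,W \right)} = M W^{2}$
$b{\left(I \right)} = \frac{13}{7}$ ($b{\left(I \right)} = 13 \cdot \frac{1}{7} = \frac{13}{7}$)
$z{\left(m \right)} = m^{3} + 2 m^{2}$ ($z{\left(m \right)} = \left(m^{2} + m m\right) + m m^{2} = \left(m^{2} + m^{2}\right) + m^{3} = 2 m^{2} + m^{3} = m^{3} + 2 m^{2}$)
$K{\left(c \right)} = -1 + 3 c$
$\frac{z{\left(202 \right)}}{16251 - K{\left(b{\left(-6 \right)} \right)}} = \frac{202^{2} \left(2 + 202\right)}{16251 - \left(-1 + 3 \cdot \frac{13}{7}\right)} = \frac{40804 \cdot 204}{16251 - \left(-1 + \frac{39}{7}\right)} = \frac{8324016}{16251 - \frac{32}{7}} = \frac{8324016}{\frac{113725}{7}} = 8324016 \cdot \frac{7}{113725} = \frac{58268112}{113725}$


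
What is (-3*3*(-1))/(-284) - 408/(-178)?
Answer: 57135/25276 ≈ 2.2604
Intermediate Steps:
(-3*3*(-1))/(-284) - 408/(-178) = -9*(-1)*(-1/284) - 408*(-1/178) = 9*(-1/284) + 204/89 = -9/284 + 204/89 = 57135/25276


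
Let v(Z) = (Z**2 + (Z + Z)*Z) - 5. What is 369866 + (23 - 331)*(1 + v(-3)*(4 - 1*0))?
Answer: 342454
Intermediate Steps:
v(Z) = -5 + 3*Z**2 (v(Z) = (Z**2 + (2*Z)*Z) - 5 = (Z**2 + 2*Z**2) - 5 = 3*Z**2 - 5 = -5 + 3*Z**2)
369866 + (23 - 331)*(1 + v(-3)*(4 - 1*0)) = 369866 + (23 - 331)*(1 + (-5 + 3*(-3)**2)*(4 - 1*0)) = 369866 - 308*(1 + (-5 + 3*9)*(4 + 0)) = 369866 - 308*(1 + (-5 + 27)*4) = 369866 - 308*(1 + 22*4) = 369866 - 308*(1 + 88) = 369866 - 308*89 = 369866 - 27412 = 342454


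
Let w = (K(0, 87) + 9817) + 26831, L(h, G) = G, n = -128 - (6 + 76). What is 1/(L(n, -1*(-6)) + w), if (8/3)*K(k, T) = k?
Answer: 1/36654 ≈ 2.7282e-5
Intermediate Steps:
K(k, T) = 3*k/8
n = -210 (n = -128 - 1*82 = -128 - 82 = -210)
w = 36648 (w = ((3/8)*0 + 9817) + 26831 = (0 + 9817) + 26831 = 9817 + 26831 = 36648)
1/(L(n, -1*(-6)) + w) = 1/(-1*(-6) + 36648) = 1/(6 + 36648) = 1/36654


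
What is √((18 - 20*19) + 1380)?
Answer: √1018 ≈ 31.906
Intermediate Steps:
√((18 - 20*19) + 1380) = √((18 - 380) + 1380) = √(-362 + 1380) = √1018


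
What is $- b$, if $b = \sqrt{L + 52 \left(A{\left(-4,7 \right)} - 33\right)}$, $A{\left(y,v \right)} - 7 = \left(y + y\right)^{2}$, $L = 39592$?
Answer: $- 4 \sqrt{2598} \approx -203.88$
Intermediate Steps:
$A{\left(y,v \right)} = 7 + 4 y^{2}$ ($A{\left(y,v \right)} = 7 + \left(y + y\right)^{2} = 7 + \left(2 y\right)^{2} = 7 + 4 y^{2}$)
$b = 4 \sqrt{2598}$ ($b = \sqrt{39592 + 52 \left(\left(7 + 4 \left(-4\right)^{2}\right) - 33\right)} = \sqrt{39592 + 52 \left(\left(7 + 4 \cdot 16\right) - 33\right)} = \sqrt{39592 + 52 \left(\left(7 + 64\right) - 33\right)} = \sqrt{39592 + 52 \left(71 - 33\right)} = \sqrt{39592 + 52 \cdot 38} = \sqrt{39592 + 1976} = \sqrt{41568} = 4 \sqrt{2598} \approx 203.88$)
$- b = - 4 \sqrt{2598}$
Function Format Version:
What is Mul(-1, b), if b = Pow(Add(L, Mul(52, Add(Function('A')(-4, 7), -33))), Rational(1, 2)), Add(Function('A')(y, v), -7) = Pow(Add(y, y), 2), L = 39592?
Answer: Mul(-4, Pow(2598, Rational(1, 2))) ≈ -203.88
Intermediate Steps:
Function('A')(y, v) = Add(7, Mul(4, Pow(y, 2))) (Function('A')(y, v) = Add(7, Pow(Add(y, y), 2)) = Add(7, Pow(Mul(2, y), 2)) = Add(7, Mul(4, Pow(y, 2))))
b = Mul(4, Pow(2598, Rational(1, 2))) (b = Pow(Add(39592, Mul(52, Add(Add(7, Mul(4, Pow(-4, 2))), -33))), Rational(1, 2)) = Pow(Add(39592, Mul(52, Add(Add(7, Mul(4, 16)), -33))), Rational(1, 2)) = Pow(Add(39592, Mul(52, Add(Add(7, 64), -33))), Rational(1, 2)) = Pow(Add(39592, Mul(52, Add(71, -33))), Rational(1, 2)) = Pow(Add(39592, Mul(52, 38)), Rational(1, 2)) = Pow(Add(39592, 1976), Rational(1, 2)) = Pow(41568, Rational(1, 2)) = Mul(4, Pow(2598, Rational(1, 2))) ≈ 203.88)
Mul(-1, b) = Mul(-1, Mul(4, Pow(2598, Rational(1, 2)))) = Mul(-4, Pow(2598, Rational(1, 2)))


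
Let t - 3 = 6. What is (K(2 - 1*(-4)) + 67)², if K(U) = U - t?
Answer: 4096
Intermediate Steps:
t = 9 (t = 3 + 6 = 9)
K(U) = -9 + U (K(U) = U - 1*9 = U - 9 = -9 + U)
(K(2 - 1*(-4)) + 67)² = ((-9 + (2 - 1*(-4))) + 67)² = ((-9 + (2 + 4)) + 67)² = ((-9 + 6) + 67)² = (-3 + 67)² = 64² = 4096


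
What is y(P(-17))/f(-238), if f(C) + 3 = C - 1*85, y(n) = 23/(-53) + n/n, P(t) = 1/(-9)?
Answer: -15/8639 ≈ -0.0017363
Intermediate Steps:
P(t) = -⅑
y(n) = 30/53 (y(n) = 23*(-1/53) + 1 = -23/53 + 1 = 30/53)
f(C) = -88 + C (f(C) = -3 + (C - 1*85) = -3 + (C - 85) = -3 + (-85 + C) = -88 + C)
y(P(-17))/f(-238) = 30/(53*(-88 - 238)) = (30/53)/(-326) = (30/53)*(-1/326) = -15/8639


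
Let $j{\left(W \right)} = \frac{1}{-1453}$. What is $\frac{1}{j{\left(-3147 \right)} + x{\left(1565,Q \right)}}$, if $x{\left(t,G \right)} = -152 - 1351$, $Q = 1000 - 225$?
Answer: $- \frac{1453}{2183860} \approx -0.00066534$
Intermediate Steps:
$j{\left(W \right)} = - \frac{1}{1453}$
$Q = 775$
$x{\left(t,G \right)} = -1503$ ($x{\left(t,G \right)} = -152 - 1351 = -1503$)
$\frac{1}{j{\left(-3147 \right)} + x{\left(1565,Q \right)}} = \frac{1}{- \frac{1}{1453} - 1503} = \frac{1}{- \frac{2183860}{1453}} = - \frac{1453}{2183860}$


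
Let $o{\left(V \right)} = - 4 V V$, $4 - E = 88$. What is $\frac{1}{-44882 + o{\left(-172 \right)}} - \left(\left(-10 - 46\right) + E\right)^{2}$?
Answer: $- \frac{3199072801}{163218} \approx -19600.0$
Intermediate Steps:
$E = -84$ ($E = 4 - 88 = -84$)
$o{\left(V \right)} = - 4 V^{2}$
$\frac{1}{-44882 + o{\left(-172 \right)}} - \left(\left(-10 - 46\right) + E\right)^{2} = \frac{1}{-44882 - 4 \left(-172\right)^{2}} - \left(\left(-10 - 46\right) - 84\right)^{2} = \frac{1}{-44882 - 118336} - \left(\left(-10 - 46\right) - 84\right)^{2} = \frac{1}{-44882 - 118336} - \left(-56 - 84\right)^{2} = \frac{1}{-163218} - \left(-140\right)^{2} = - \frac{1}{163218} - 19600 = - \frac{3199072801}{163218}$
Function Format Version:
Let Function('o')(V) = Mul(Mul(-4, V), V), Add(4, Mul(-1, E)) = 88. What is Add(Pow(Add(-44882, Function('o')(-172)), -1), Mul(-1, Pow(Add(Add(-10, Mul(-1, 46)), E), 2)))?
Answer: Rational(-3199072801, 163218) ≈ -19600.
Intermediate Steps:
E = -84 (E = Add(4, Mul(-1, 88)) = Add(4, -88) = -84)
Function('o')(V) = Mul(-4, Pow(V, 2))
Add(Pow(Add(-44882, Function('o')(-172)), -1), Mul(-1, Pow(Add(Add(-10, Mul(-1, 46)), E), 2))) = Add(Pow(Add(-44882, Mul(-4, Pow(-172, 2))), -1), Mul(-1, Pow(Add(Add(-10, Mul(-1, 46)), -84), 2))) = Add(Pow(Add(-44882, Mul(-4, 29584)), -1), Mul(-1, Pow(Add(Add(-10, -46), -84), 2))) = Add(Pow(Add(-44882, -118336), -1), Mul(-1, Pow(Add(-56, -84), 2))) = Add(Pow(-163218, -1), Mul(-1, Pow(-140, 2))) = Add(Rational(-1, 163218), Mul(-1, 19600)) = Add(Rational(-1, 163218), -19600) = Rational(-3199072801, 163218)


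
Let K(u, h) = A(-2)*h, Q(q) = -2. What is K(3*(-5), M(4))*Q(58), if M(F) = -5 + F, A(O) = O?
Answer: -4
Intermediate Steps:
K(u, h) = -2*h
K(3*(-5), M(4))*Q(58) = -2*(-5 + 4)*(-2) = -2*(-1)*(-2) = 2*(-2) = -4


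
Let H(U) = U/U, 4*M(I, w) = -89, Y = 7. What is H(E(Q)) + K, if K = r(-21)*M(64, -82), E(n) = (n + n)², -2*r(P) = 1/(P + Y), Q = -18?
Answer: 23/112 ≈ 0.20536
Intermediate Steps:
M(I, w) = -89/4 (M(I, w) = (¼)*(-89) = -89/4)
r(P) = -1/(2*(7 + P)) (r(P) = -1/(2*(P + 7)) = -1/(2*(7 + P)))
E(n) = 4*n² (E(n) = (2*n)² = 4*n²)
K = -89/112 (K = -1/(14 + 2*(-21))*(-89/4) = -1/(14 - 42)*(-89/4) = -1/(-28)*(-89/4) = -1*(-1/28)*(-89/4) = (1/28)*(-89/4) = -89/112 ≈ -0.79464)
H(U) = 1
H(E(Q)) + K = 1 - 89/112 = 23/112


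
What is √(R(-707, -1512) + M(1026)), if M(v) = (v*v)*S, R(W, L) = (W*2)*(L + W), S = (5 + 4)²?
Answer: √88404422 ≈ 9402.4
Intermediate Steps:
S = 81 (S = 9² = 81)
R(W, L) = 2*W*(L + W) (R(W, L) = (2*W)*(L + W) = 2*W*(L + W))
M(v) = 81*v² (M(v) = (v*v)*81 = v²*81 = 81*v²)
√(R(-707, -1512) + M(1026)) = √(2*(-707)*(-1512 - 707) + 81*1026²) = √(2*(-707)*(-2219) + 81*1052676) = √(3137666 + 85266756) = √88404422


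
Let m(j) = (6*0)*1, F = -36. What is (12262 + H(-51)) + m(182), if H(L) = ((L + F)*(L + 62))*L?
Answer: 61069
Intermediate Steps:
m(j) = 0 (m(j) = 0*1 = 0)
H(L) = L*(-36 + L)*(62 + L) (H(L) = ((L - 36)*(L + 62))*L = ((-36 + L)*(62 + L))*L = L*(-36 + L)*(62 + L))
(12262 + H(-51)) + m(182) = (12262 - 51*(-2232 + (-51)**2 + 26*(-51))) + 0 = (12262 - 51*(-2232 + 2601 - 1326)) + 0 = (12262 - 51*(-957)) + 0 = (12262 + 48807) + 0 = 61069 + 0 = 61069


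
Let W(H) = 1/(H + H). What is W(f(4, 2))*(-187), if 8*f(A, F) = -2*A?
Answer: 187/2 ≈ 93.500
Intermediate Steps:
f(A, F) = -A/4 (f(A, F) = (-2*A)/8 = -A/4)
W(H) = 1/(2*H)
W(f(4, 2))*(-187) = (1/(2*((-1/4*4))))*(-187) = ((1/2)/(-1))*(-187) = ((1/2)*(-1))*(-187) = -1/2*(-187) = 187/2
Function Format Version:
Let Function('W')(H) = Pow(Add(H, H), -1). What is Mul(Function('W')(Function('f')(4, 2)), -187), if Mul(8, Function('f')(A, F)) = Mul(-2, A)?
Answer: Rational(187, 2) ≈ 93.500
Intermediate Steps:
Function('f')(A, F) = Mul(Rational(-1, 4), A) (Function('f')(A, F) = Mul(Rational(1, 8), Mul(-2, A)) = Mul(Rational(-1, 4), A))
Function('W')(H) = Mul(Rational(1, 2), Pow(H, -1)) (Function('W')(H) = Pow(Mul(2, H), -1) = Mul(Rational(1, 2), Pow(H, -1)))
Mul(Function('W')(Function('f')(4, 2)), -187) = Mul(Mul(Rational(1, 2), Pow(Mul(Rational(-1, 4), 4), -1)), -187) = Mul(Mul(Rational(1, 2), Pow(-1, -1)), -187) = Mul(Mul(Rational(1, 2), -1), -187) = Mul(Rational(-1, 2), -187) = Rational(187, 2)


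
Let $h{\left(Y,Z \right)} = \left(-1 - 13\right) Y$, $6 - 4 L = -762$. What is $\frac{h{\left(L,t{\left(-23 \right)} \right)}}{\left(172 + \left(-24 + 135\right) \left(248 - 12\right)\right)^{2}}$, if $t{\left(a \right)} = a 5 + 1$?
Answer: $- \frac{21}{5431808} \approx -3.8661 \cdot 10^{-6}$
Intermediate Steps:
$t{\left(a \right)} = 1 + 5 a$ ($t{\left(a \right)} = 5 a + 1 = 1 + 5 a$)
$L = 192$ ($L = \frac{3}{2} - - \frac{381}{2} = \frac{3}{2} + \frac{381}{2} = 192$)
$h{\left(Y,Z \right)} = - 14 Y$
$\frac{h{\left(L,t{\left(-23 \right)} \right)}}{\left(172 + \left(-24 + 135\right) \left(248 - 12\right)\right)^{2}} = \frac{\left(-14\right) 192}{\left(172 + \left(-24 + 135\right) \left(248 - 12\right)\right)^{2}} = - \frac{2688}{\left(172 + 111 \cdot 236\right)^{2}} = - \frac{2688}{\left(172 + 26196\right)^{2}} = - \frac{2688}{26368^{2}} = - \frac{2688}{695271424} = \left(-2688\right) \frac{1}{695271424} = - \frac{21}{5431808}$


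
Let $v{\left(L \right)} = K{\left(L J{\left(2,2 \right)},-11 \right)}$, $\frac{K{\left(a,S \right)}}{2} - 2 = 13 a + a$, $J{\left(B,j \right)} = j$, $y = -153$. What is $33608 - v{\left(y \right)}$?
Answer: $42172$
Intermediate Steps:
$K{\left(a,S \right)} = 4 + 28 a$ ($K{\left(a,S \right)} = 4 + 2 \left(13 a + a\right) = 4 + 2 \cdot 14 a = 4 + 28 a$)
$v{\left(L \right)} = 4 + 56 L$ ($v{\left(L \right)} = 4 + 28 L 2 = 4 + 28 \cdot 2 L = 4 + 56 L$)
$33608 - v{\left(y \right)} = 33608 - \left(4 + 56 \left(-153\right)\right) = 33608 - \left(4 - 8568\right) = 33608 - -8564 = 33608 + 8564 = 42172$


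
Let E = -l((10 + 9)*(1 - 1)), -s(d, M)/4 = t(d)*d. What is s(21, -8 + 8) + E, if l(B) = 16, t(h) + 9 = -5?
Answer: 1160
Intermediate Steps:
t(h) = -14 (t(h) = -9 - 5 = -14)
s(d, M) = 56*d (s(d, M) = -(-56)*d = 56*d)
E = -16 (E = -1*16 = -16)
s(21, -8 + 8) + E = 56*21 - 16 = 1176 - 16 = 1160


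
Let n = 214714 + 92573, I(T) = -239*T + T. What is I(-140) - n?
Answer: -273967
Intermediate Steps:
I(T) = -238*T
n = 307287
I(-140) - n = -238*(-140) - 1*307287 = 33320 - 307287 = -273967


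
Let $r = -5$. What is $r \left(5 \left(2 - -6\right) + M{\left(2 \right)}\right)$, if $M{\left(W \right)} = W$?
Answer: $-210$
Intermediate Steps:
$r \left(5 \left(2 - -6\right) + M{\left(2 \right)}\right) = - 5 \left(5 \left(2 - -6\right) + 2\right) = - 5 \left(5 \left(2 + 6\right) + 2\right) = - 5 \left(5 \cdot 8 + 2\right) = - 5 \left(40 + 2\right) = \left(-5\right) 42 = -210$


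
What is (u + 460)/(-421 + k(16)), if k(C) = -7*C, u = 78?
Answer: -538/533 ≈ -1.0094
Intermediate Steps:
(u + 460)/(-421 + k(16)) = (78 + 460)/(-421 - 7*16) = 538/(-421 - 112) = 538/(-533) = 538*(-1/533) = -538/533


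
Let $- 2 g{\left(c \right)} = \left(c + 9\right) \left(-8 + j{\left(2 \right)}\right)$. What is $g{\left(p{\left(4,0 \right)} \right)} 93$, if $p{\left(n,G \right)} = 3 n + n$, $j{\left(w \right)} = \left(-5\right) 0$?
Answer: $9300$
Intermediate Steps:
$j{\left(w \right)} = 0$
$p{\left(n,G \right)} = 4 n$
$g{\left(c \right)} = 36 + 4 c$ ($g{\left(c \right)} = - \frac{\left(c + 9\right) \left(-8 + 0\right)}{2} = - \frac{\left(9 + c\right) \left(-8\right)}{2} = - \frac{-72 - 8 c}{2} = 36 + 4 c$)
$g{\left(p{\left(4,0 \right)} \right)} 93 = \left(36 + 4 \cdot 4 \cdot 4\right) 93 = \left(36 + 4 \cdot 16\right) 93 = \left(36 + 64\right) 93 = 100 \cdot 93 = 9300$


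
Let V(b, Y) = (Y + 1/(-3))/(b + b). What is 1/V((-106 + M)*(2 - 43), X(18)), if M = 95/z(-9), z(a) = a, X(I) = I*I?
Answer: 86018/2913 ≈ 29.529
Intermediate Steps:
X(I) = I²
M = -95/9 (M = 95/(-9) = 95*(-⅑) = -95/9 ≈ -10.556)
V(b, Y) = (-⅓ + Y)/(2*b) (V(b, Y) = (Y - ⅓)/((2*b)) = (-⅓ + Y)*(1/(2*b)) = (-⅓ + Y)/(2*b))
1/V((-106 + M)*(2 - 43), X(18)) = 1/((-1 + 3*18²)/(6*(((-106 - 95/9)*(2 - 43))))) = 1/((-1 + 3*324)/(6*((-1049/9*(-41))))) = 1/((-1 + 972)/(6*(43009/9))) = 1/((⅙)*(9/43009)*971) = 1/(2913/86018) = 86018/2913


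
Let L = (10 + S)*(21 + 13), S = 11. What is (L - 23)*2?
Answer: 1382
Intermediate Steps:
L = 714 (L = (10 + 11)*(21 + 13) = 21*34 = 714)
(L - 23)*2 = (714 - 23)*2 = 691*2 = 1382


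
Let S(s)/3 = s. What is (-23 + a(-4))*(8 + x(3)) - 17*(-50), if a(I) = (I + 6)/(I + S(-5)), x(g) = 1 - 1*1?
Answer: 12638/19 ≈ 665.16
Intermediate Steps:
S(s) = 3*s
x(g) = 0 (x(g) = 1 - 1 = 0)
a(I) = (6 + I)/(-15 + I) (a(I) = (I + 6)/(I + 3*(-5)) = (6 + I)/(I - 15) = (6 + I)/(-15 + I))
(-23 + a(-4))*(8 + x(3)) - 17*(-50) = (-23 + (6 - 4)/(-15 - 4))*(8 + 0) - 17*(-50) = (-23 + 2/(-19))*8 + 850 = (-23 - 1/19*2)*8 + 850 = (-23 - 2/19)*8 + 850 = -439/19*8 + 850 = -3512/19 + 850 = 12638/19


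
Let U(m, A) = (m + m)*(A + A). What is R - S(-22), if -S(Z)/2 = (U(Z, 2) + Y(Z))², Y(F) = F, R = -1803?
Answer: 76605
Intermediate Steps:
U(m, A) = 4*A*m (U(m, A) = (2*m)*(2*A) = 4*A*m)
S(Z) = -162*Z² (S(Z) = -2*(4*2*Z + Z)² = -2*(8*Z + Z)² = -2*81*Z² = -162*Z²)
R - S(-22) = -1803 - (-162)*(-22)² = -1803 - (-162)*484 = -1803 - 1*(-78408) = -1803 + 78408 = 76605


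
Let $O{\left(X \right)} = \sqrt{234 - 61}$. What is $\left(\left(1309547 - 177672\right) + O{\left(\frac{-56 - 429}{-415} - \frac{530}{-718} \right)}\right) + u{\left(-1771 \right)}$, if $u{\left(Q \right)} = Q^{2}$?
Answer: $4268316 + \sqrt{173} \approx 4.2683 \cdot 10^{6}$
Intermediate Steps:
$O{\left(X \right)} = \sqrt{173}$
$\left(\left(1309547 - 177672\right) + O{\left(\frac{-56 - 429}{-415} - \frac{530}{-718} \right)}\right) + u{\left(-1771 \right)} = \left(\left(1309547 - 177672\right) + \sqrt{173}\right) + \left(-1771\right)^{2} = \left(\left(1309547 - 177672\right) + \sqrt{173}\right) + 3136441 = \left(1131875 + \sqrt{173}\right) + 3136441 = 4268316 + \sqrt{173}$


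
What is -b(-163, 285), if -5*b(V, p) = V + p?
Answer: 122/5 ≈ 24.400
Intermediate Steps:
b(V, p) = -V/5 - p/5 (b(V, p) = -(V + p)/5 = -V/5 - p/5)
-b(-163, 285) = -(-⅕*(-163) - ⅕*285) = -(163/5 - 57) = -1*(-122/5) = 122/5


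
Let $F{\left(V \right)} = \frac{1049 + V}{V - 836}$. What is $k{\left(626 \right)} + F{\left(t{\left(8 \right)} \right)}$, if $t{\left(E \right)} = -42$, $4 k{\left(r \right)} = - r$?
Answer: $- \frac{69207}{439} \approx -157.65$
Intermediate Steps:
$k{\left(r \right)} = - \frac{r}{4}$ ($k{\left(r \right)} = \frac{\left(-1\right) r}{4} = - \frac{r}{4}$)
$F{\left(V \right)} = \frac{1049 + V}{-836 + V}$
$k{\left(626 \right)} + F{\left(t{\left(8 \right)} \right)} = \left(- \frac{1}{4}\right) 626 + \frac{1049 - 42}{-836 - 42} = - \frac{313}{2} + \frac{1}{-878} \cdot 1007 = - \frac{313}{2} - \frac{1007}{878} = - \frac{69207}{439}$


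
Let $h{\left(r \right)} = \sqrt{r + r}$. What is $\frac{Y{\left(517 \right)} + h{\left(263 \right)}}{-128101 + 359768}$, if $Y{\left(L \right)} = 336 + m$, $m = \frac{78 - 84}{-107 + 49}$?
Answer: $\frac{513}{353597} + \frac{\sqrt{526}}{231667} \approx 0.0015498$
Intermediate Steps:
$h{\left(r \right)} = \sqrt{2} \sqrt{r}$ ($h{\left(r \right)} = \sqrt{2 r} = \sqrt{2} \sqrt{r}$)
$m = \frac{3}{29}$ ($m = - \frac{6}{-58} = \left(-6\right) \left(- \frac{1}{58}\right) = \frac{3}{29} \approx 0.10345$)
$Y{\left(L \right)} = \frac{9747}{29}$ ($Y{\left(L \right)} = 336 + \frac{3}{29} = \frac{9747}{29}$)
$\frac{Y{\left(517 \right)} + h{\left(263 \right)}}{-128101 + 359768} = \frac{\frac{9747}{29} + \sqrt{2} \sqrt{263}}{-128101 + 359768} = \frac{\frac{9747}{29} + \sqrt{526}}{231667} = \left(\frac{9747}{29} + \sqrt{526}\right) \frac{1}{231667} = \frac{513}{353597} + \frac{\sqrt{526}}{231667}$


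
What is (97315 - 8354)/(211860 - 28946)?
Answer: 88961/182914 ≈ 0.48635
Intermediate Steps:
(97315 - 8354)/(211860 - 28946) = 88961/182914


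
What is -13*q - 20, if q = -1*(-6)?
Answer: -98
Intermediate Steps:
q = 6
-13*q - 20 = -13*6 - 20 = -78 - 20 = -98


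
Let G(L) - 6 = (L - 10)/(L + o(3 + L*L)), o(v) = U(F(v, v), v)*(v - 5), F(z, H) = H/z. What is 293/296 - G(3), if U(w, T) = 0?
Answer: -2377/888 ≈ -2.6768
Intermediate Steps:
o(v) = 0 (o(v) = 0*(v - 5) = 0*(-5 + v) = 0)
G(L) = 6 + (-10 + L)/L (G(L) = 6 + (L - 10)/(L + 0) = 6 + (-10 + L)/L)
293/296 - G(3) = 293/296 - (7 - 10/3) = 293/296 - 1*11/3 = 293/296 - 11/3 = -2377/888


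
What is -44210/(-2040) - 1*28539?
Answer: -5817535/204 ≈ -28517.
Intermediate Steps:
-44210/(-2040) - 1*28539 = -44210*(-1/2040) - 28539 = 4421/204 - 28539 = -5817535/204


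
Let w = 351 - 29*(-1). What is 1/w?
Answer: 1/380 ≈ 0.0026316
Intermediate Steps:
w = 380 (w = 351 + 29 = 380)
1/w = 1/380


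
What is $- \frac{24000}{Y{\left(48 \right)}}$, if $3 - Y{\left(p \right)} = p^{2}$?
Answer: $\frac{8000}{767} \approx 10.43$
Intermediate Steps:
$Y{\left(p \right)} = 3 - p^{2}$
$- \frac{24000}{Y{\left(48 \right)}} = - \frac{24000}{3 - 48^{2}} = - \frac{24000}{3 - 2304} = - \frac{24000}{-2301} = \left(-24000\right) \left(- \frac{1}{2301}\right) = \frac{8000}{767}$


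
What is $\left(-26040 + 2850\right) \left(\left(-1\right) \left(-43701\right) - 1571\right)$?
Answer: $-976994700$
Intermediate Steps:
$\left(-26040 + 2850\right) \left(\left(-1\right) \left(-43701\right) - 1571\right) = - 23190 \left(43701 - 1571\right) = \left(-23190\right) 42130 = -976994700$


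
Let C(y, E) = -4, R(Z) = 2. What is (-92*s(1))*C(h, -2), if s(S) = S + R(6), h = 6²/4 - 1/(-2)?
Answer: 1104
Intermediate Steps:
h = 19/2 (h = 36*(¼) - 1*(-½) = 9 + ½ = 19/2 ≈ 9.5000)
s(S) = 2 + S (s(S) = S + 2 = 2 + S)
(-92*s(1))*C(h, -2) = -92*(2 + 1)*(-4) = -92*3*(-4) = -276*(-4) = 1104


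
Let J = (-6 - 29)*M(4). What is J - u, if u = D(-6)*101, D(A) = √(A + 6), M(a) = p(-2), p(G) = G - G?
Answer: 0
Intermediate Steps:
p(G) = 0
M(a) = 0
D(A) = √(6 + A)
J = 0 (J = (-6 - 29)*0 = -35*0 = 0)
u = 0 (u = √(6 - 6)*101 = √0*101 = 0*101 = 0)
J - u = 0 - 1*0 = 0 + 0 = 0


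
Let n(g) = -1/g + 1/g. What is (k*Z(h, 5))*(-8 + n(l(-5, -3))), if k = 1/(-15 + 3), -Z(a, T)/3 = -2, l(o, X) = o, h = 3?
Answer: 4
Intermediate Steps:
Z(a, T) = 6 (Z(a, T) = -3*(-2) = 6)
n(g) = 0 (n(g) = -1/g + 1/g = 0)
k = -1/12 (k = 1/(-12) = -1/12 ≈ -0.083333)
(k*Z(h, 5))*(-8 + n(l(-5, -3))) = (-1/12*6)*(-8 + 0) = -1/2*(-8) = 4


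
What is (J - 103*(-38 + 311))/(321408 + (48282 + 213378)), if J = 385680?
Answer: 119187/194356 ≈ 0.61324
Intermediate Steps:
(J - 103*(-38 + 311))/(321408 + (48282 + 213378)) = (385680 - 103*(-38 + 311))/(321408 + (48282 + 213378)) = (385680 - 103*273)/(321408 + 261660) = (385680 - 28119)/583068 = 357561*(1/583068) = 119187/194356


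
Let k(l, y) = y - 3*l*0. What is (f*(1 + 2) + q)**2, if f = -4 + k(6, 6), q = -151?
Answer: 21025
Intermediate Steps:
k(l, y) = y (k(l, y) = y + 0 = y)
f = 2 (f = -4 + 6 = 2)
(f*(1 + 2) + q)**2 = (2*(1 + 2) - 151)**2 = (2*3 - 151)**2 = (6 - 151)**2 = (-145)**2 = 21025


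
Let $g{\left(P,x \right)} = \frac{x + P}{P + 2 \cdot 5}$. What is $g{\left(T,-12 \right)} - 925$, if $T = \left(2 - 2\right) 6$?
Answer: $- \frac{4631}{5} \approx -926.2$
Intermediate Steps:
$T = 0$ ($T = 0 \cdot 6 = 0$)
$g{\left(P,x \right)} = \frac{P + x}{10 + P}$ ($g{\left(P,x \right)} = \frac{P + x}{P + 10} = \frac{P + x}{10 + P}$)
$g{\left(T,-12 \right)} - 925 = \frac{0 - 12}{10 + 0} - 925 = \frac{1}{10} \left(-12\right) - 925 = - \frac{6}{5} - 925 = - \frac{4631}{5}$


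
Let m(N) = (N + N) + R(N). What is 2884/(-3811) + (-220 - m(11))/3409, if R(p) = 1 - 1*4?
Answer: -104295/126133 ≈ -0.82687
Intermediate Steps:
R(p) = -3 (R(p) = 1 - 4 = -3)
m(N) = -3 + 2*N (m(N) = (N + N) - 3 = 2*N - 3 = -3 + 2*N)
2884/(-3811) + (-220 - m(11))/3409 = 2884/(-3811) + (-220 - (-3 + 2*11))/3409 = 2884*(-1/3811) + (-220 - (-3 + 22))*(1/3409) = -28/37 + (-220 - 1*19)*(1/3409) = -28/37 + (-220 - 19)*(1/3409) = -28/37 - 239*1/3409 = -28/37 - 239/3409 = -104295/126133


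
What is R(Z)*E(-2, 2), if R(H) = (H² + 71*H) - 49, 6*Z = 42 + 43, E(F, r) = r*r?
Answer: 41671/9 ≈ 4630.1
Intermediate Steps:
E(F, r) = r²
Z = 85/6 (Z = (42 + 43)/6 = (⅙)*85 = 85/6 ≈ 14.167)
R(H) = -49 + H² + 71*H
R(Z)*E(-2, 2) = (-49 + (85/6)² + 71*(85/6))*2² = (-49 + 7225/36 + 6035/6)*4 = (41671/36)*4 = 41671/9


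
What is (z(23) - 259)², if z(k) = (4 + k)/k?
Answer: 35164900/529 ≈ 66474.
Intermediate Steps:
z(k) = (4 + k)/k
(z(23) - 259)² = ((4 + 23)/23 - 259)² = ((1/23)*27 - 259)² = (27/23 - 259)² = (-5930/23)² = 35164900/529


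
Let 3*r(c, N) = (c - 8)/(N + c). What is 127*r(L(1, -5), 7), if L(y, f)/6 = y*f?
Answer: 4826/69 ≈ 69.942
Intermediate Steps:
L(y, f) = 6*f*y (L(y, f) = 6*(y*f) = 6*(f*y) = 6*f*y)
r(c, N) = (-8 + c)/(3*(N + c)) (r(c, N) = ((c - 8)/(N + c))/3 = ((-8 + c)/(N + c))/3 = (-8 + c)/(3*(N + c)))
127*r(L(1, -5), 7) = 127*((-8 + 6*(-5)*1)/(3*(7 + 6*(-5)*1))) = 127*((-8 - 30)/(3*(7 - 30))) = 127*((1/3)*(-38)/(-23)) = 127*((1/3)*(-1/23)*(-38)) = 127*(38/69) = 4826/69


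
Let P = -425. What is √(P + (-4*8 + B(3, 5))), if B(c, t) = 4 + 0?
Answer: I*√453 ≈ 21.284*I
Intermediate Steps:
B(c, t) = 4
√(P + (-4*8 + B(3, 5))) = √(-425 + (-4*8 + 4)) = √(-425 + (-32 + 4)) = √(-425 - 28) = √(-453) = I*√453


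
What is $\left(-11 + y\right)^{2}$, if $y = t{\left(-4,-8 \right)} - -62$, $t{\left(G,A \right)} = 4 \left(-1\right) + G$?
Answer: $1849$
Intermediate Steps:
$t{\left(G,A \right)} = -4 + G$
$y = 54$ ($y = \left(-4 - 4\right) - -62 = -8 + 62 = 54$)
$\left(-11 + y\right)^{2} = \left(-11 + 54\right)^{2} = 43^{2} = 1849$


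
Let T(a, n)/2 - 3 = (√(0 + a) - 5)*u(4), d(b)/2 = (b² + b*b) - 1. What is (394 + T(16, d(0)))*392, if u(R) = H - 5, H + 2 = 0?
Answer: 162288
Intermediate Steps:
H = -2 (H = -2 + 0 = -2)
d(b) = -2 + 4*b² (d(b) = 2*((b² + b*b) - 1) = 2*((b² + b²) - 1) = 2*(2*b² - 1) = 2*(-1 + 2*b²) = -2 + 4*b²)
u(R) = -7 (u(R) = -2 - 5 = -7)
T(a, n) = 76 - 14*√a (T(a, n) = 6 + 2*((√(0 + a) - 5)*(-7)) = 6 + 2*((√a - 5)*(-7)) = 6 + 2*((-5 + √a)*(-7)) = 6 + 2*(35 - 7*√a) = 6 + (70 - 14*√a) = 76 - 14*√a)
(394 + T(16, d(0)))*392 = (394 + (76 - 14*√16))*392 = (394 + (76 - 14*4))*392 = (394 + (76 - 56))*392 = (394 + 20)*392 = 414*392 = 162288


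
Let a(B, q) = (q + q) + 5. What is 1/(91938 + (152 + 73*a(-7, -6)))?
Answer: 1/91579 ≈ 1.0920e-5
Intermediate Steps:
a(B, q) = 5 + 2*q (a(B, q) = 2*q + 5 = 5 + 2*q)
1/(91938 + (152 + 73*a(-7, -6))) = 1/(91938 + (152 + 73*(5 + 2*(-6)))) = 1/(91938 + (152 + 73*(5 - 12))) = 1/(91938 + (152 + 73*(-7))) = 1/(91938 + (152 - 511)) = 1/(91938 - 359) = 1/91579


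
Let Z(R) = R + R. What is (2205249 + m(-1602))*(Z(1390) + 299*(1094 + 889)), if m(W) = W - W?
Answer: 1313660213553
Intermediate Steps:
m(W) = 0
Z(R) = 2*R
(2205249 + m(-1602))*(Z(1390) + 299*(1094 + 889)) = (2205249 + 0)*(2*1390 + 299*(1094 + 889)) = 2205249*(2780 + 299*1983) = 2205249*(2780 + 592917) = 2205249*595697 = 1313660213553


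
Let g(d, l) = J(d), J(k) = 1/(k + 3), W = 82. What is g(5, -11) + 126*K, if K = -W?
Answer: -82655/8 ≈ -10332.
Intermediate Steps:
K = -82 (K = -1*82 = -82)
J(k) = 1/(3 + k)
g(d, l) = 1/(3 + d)
g(5, -11) + 126*K = 1/(3 + 5) + 126*(-82) = 1/8 - 10332 = ⅛ - 10332 = -82655/8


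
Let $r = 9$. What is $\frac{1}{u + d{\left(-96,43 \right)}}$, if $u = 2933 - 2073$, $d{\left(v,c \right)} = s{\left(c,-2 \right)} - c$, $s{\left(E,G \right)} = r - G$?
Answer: $\frac{1}{828} \approx 0.0012077$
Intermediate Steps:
$s{\left(E,G \right)} = 9 - G$
$d{\left(v,c \right)} = 11 - c$ ($d{\left(v,c \right)} = \left(9 - -2\right) - c = \left(9 + 2\right) - c = 11 - c$)
$u = 860$ ($u = 2933 - 2073 = 860$)
$\frac{1}{u + d{\left(-96,43 \right)}} = \frac{1}{860 + \left(11 - 43\right)} = \frac{1}{860 - 32} = \frac{1}{828}$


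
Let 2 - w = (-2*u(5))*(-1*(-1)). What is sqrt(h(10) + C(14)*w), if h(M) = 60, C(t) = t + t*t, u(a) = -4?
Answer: 20*I*sqrt(3) ≈ 34.641*I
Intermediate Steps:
C(t) = t + t**2
w = -6 (w = 2 - (-2*(-4))*(-1*(-1)) = 2 - 8 = -6)
sqrt(h(10) + C(14)*w) = sqrt(60 + (14*(1 + 14))*(-6)) = sqrt(60 + (14*15)*(-6)) = sqrt(60 + 210*(-6)) = sqrt(60 - 1260) = sqrt(-1200) = 20*I*sqrt(3)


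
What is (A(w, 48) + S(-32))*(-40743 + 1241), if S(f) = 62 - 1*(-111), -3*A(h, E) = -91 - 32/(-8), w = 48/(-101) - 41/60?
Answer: -7979404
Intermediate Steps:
w = -7021/6060 (w = 48*(-1/101) - 41*1/60 = -48/101 - 41/60 = -7021/6060 ≈ -1.1586)
A(h, E) = 29 (A(h, E) = -(-91 - 32/(-8))/3 = -(-91 - 32*(-1/8))/3 = -(-91 + 4)/3 = -1/3*(-87) = 29)
S(f) = 173 (S(f) = 62 + 111 = 173)
(A(w, 48) + S(-32))*(-40743 + 1241) = (29 + 173)*(-40743 + 1241) = 202*(-39502) = -7979404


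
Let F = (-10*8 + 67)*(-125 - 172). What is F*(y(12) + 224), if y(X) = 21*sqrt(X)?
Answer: 864864 + 162162*sqrt(3) ≈ 1.1457e+6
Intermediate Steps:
F = 3861 (F = (-80 + 67)*(-297) = -13*(-297) = 3861)
F*(y(12) + 224) = 3861*(21*sqrt(12) + 224) = 3861*(21*(2*sqrt(3)) + 224) = 3861*(42*sqrt(3) + 224) = 3861*(224 + 42*sqrt(3)) = 864864 + 162162*sqrt(3)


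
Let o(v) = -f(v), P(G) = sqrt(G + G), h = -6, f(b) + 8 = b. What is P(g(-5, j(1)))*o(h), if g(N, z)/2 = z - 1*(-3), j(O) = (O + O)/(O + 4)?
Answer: 28*sqrt(85)/5 ≈ 51.629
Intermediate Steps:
f(b) = -8 + b
j(O) = 2*O/(4 + O) (j(O) = (2*O)/(4 + O) = 2*O/(4 + O))
g(N, z) = 6 + 2*z (g(N, z) = 2*(z - 1*(-3)) = 2*(z + 3) = 2*(3 + z) = 6 + 2*z)
P(G) = sqrt(2)*sqrt(G) (P(G) = sqrt(2*G) = sqrt(2)*sqrt(G))
o(v) = 8 - v (o(v) = -(-8 + v) = 8 - v)
P(g(-5, j(1)))*o(h) = (sqrt(2)*sqrt(6 + 2*(2*1/(4 + 1))))*(8 - 1*(-6)) = (sqrt(2)*sqrt(6 + 2*(2*1/5)))*(8 + 6) = (sqrt(2)*sqrt(6 + 2*(2*1*(1/5))))*14 = (sqrt(2)*sqrt(6 + 2*(2/5)))*14 = (sqrt(2)*sqrt(6 + 4/5))*14 = (sqrt(2)*sqrt(34/5))*14 = (sqrt(2)*(sqrt(170)/5))*14 = (2*sqrt(85)/5)*14 = 28*sqrt(85)/5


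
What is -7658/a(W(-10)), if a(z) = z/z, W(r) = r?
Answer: -7658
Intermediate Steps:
a(z) = 1
-7658/a(W(-10)) = -7658/1 = -7658*1 = -7658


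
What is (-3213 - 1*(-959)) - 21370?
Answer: -23624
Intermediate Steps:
(-3213 - 1*(-959)) - 21370 = (-3213 + 959) - 21370 = -2254 - 21370 = -23624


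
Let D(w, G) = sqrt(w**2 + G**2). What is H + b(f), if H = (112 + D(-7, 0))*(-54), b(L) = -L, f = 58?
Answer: -6484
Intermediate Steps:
D(w, G) = sqrt(G**2 + w**2)
H = -6426 (H = (112 + sqrt(0**2 + (-7)**2))*(-54) = (112 + sqrt(0 + 49))*(-54) = (112 + sqrt(49))*(-54) = (112 + 7)*(-54) = 119*(-54) = -6426)
H + b(f) = -6426 - 1*58 = -6426 - 58 = -6484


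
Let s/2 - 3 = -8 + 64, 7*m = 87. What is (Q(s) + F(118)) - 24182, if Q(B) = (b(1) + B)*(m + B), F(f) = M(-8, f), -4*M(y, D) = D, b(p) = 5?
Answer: -114363/14 ≈ -8168.8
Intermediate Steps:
m = 87/7 (m = (1/7)*87 = 87/7 ≈ 12.429)
M(y, D) = -D/4
F(f) = -f/4
s = 118 (s = 6 + 2*(-8 + 64) = 6 + 2*56 = 6 + 112 = 118)
Q(B) = (5 + B)*(87/7 + B)
(Q(s) + F(118)) - 24182 = ((435/7 + 118**2 + (122/7)*118) - 1/4*118) - 24182 = ((435/7 + 13924 + 14396/7) - 59/2) - 24182 = (112299/7 - 59/2) - 24182 = 224185/14 - 24182 = -114363/14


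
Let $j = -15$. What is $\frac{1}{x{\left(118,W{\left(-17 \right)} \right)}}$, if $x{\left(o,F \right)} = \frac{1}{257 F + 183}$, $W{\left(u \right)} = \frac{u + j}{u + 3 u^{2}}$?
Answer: $\frac{73663}{425} \approx 173.32$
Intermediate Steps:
$W{\left(u \right)} = \frac{-15 + u}{u + 3 u^{2}}$ ($W{\left(u \right)} = \frac{u - 15}{u + 3 u^{2}} = \frac{-15 + u}{u + 3 u^{2}}$)
$x{\left(o,F \right)} = \frac{1}{183 + 257 F}$
$\frac{1}{x{\left(118,W{\left(-17 \right)} \right)}} = \frac{1}{\frac{1}{183 + 257 \frac{-15 - 17}{\left(-17\right) \left(1 + 3 \left(-17\right)\right)}}} = \frac{1}{\frac{1}{183 + 257 \left(\left(- \frac{1}{17}\right) \frac{1}{1 - 51} \left(-32\right)\right)}} = \frac{1}{\frac{1}{183 + 257 \left(\left(- \frac{1}{17}\right) \frac{1}{-50} \left(-32\right)\right)}} = \frac{1}{\frac{1}{183 + 257 \left(\left(- \frac{1}{17}\right) \left(- \frac{1}{50}\right) \left(-32\right)\right)}} = \frac{1}{\frac{1}{183 + 257 \left(- \frac{16}{425}\right)}} = \frac{1}{\frac{1}{183 - \frac{4112}{425}}} = \frac{1}{\frac{1}{\frac{73663}{425}}} = \frac{1}{\frac{425}{73663}} = \frac{73663}{425}$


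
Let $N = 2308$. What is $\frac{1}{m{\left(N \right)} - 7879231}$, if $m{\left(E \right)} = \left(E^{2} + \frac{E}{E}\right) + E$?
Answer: $- \frac{1}{2550058} \approx -3.9215 \cdot 10^{-7}$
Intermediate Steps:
$m{\left(E \right)} = 1 + E + E^{2}$ ($m{\left(E \right)} = \left(E^{2} + 1\right) + E = \left(1 + E^{2}\right) + E = 1 + E + E^{2}$)
$\frac{1}{m{\left(N \right)} - 7879231} = \frac{1}{\left(1 + 2308 + 2308^{2}\right) - 7879231} = \frac{1}{\left(1 + 2308 + 5326864\right) - 7879231} = \frac{1}{5329173 - 7879231} = \frac{1}{-2550058} = - \frac{1}{2550058}$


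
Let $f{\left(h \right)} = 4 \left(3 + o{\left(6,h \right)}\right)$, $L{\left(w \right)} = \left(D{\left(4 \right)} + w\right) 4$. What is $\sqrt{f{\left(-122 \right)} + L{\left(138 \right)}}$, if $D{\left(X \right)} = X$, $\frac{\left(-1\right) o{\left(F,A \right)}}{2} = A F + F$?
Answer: $2 \sqrt{1597} \approx 79.925$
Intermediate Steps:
$o{\left(F,A \right)} = - 2 F - 2 A F$ ($o{\left(F,A \right)} = - 2 \left(A F + F\right) = - 2 \left(F + A F\right) = - 2 F - 2 A F$)
$L{\left(w \right)} = 16 + 4 w$ ($L{\left(w \right)} = \left(4 + w\right) 4 = 16 + 4 w$)
$f{\left(h \right)} = -36 - 48 h$ ($f{\left(h \right)} = 4 \left(3 - 12 \left(1 + h\right)\right) = 4 \left(3 - \left(12 + 12 h\right)\right) = 4 \left(-9 - 12 h\right) = -36 - 48 h$)
$\sqrt{f{\left(-122 \right)} + L{\left(138 \right)}} = \sqrt{\left(-36 - -5856\right) + \left(16 + 4 \cdot 138\right)} = \sqrt{\left(-36 + 5856\right) + \left(16 + 552\right)} = \sqrt{5820 + 568} = \sqrt{6388} = 2 \sqrt{1597}$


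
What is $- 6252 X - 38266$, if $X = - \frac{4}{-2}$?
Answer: $-50770$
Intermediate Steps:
$X = 2$ ($X = \left(-4\right) \left(- \frac{1}{2}\right) = 2$)
$- 6252 X - 38266 = \left(-6252\right) 2 - 38266 = -12504 - 38266 = -50770$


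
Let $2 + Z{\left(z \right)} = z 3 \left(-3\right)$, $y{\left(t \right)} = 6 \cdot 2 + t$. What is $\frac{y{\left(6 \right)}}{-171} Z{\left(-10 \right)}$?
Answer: $- \frac{176}{19} \approx -9.2632$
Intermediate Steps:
$y{\left(t \right)} = 12 + t$
$Z{\left(z \right)} = -2 - 9 z$ ($Z{\left(z \right)} = -2 + z 3 \left(-3\right) = -2 + z \left(-9\right) = -2 - 9 z$)
$\frac{y{\left(6 \right)}}{-171} Z{\left(-10 \right)} = \frac{12 + 6}{-171} \left(-2 - -90\right) = 18 \left(- \frac{1}{171}\right) \left(-2 + 90\right) = \left(- \frac{2}{19}\right) 88 = - \frac{176}{19}$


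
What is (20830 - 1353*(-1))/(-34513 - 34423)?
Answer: -3169/9848 ≈ -0.32179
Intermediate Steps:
(20830 - 1353*(-1))/(-34513 - 34423) = (20830 + 1353)/(-68936) = 22183*(-1/68936) = -3169/9848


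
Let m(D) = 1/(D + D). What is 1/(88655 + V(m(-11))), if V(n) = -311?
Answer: 1/88344 ≈ 1.1319e-5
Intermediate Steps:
m(D) = 1/(2*D)
1/(88655 + V(m(-11))) = 1/(88655 - 311) = 1/88344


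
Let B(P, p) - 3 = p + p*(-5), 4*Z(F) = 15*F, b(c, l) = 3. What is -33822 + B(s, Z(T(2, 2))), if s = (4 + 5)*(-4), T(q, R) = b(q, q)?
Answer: -33864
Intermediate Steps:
T(q, R) = 3
Z(F) = 15*F/4 (Z(F) = (15*F)/4 = 15*F/4)
s = -36 (s = 9*(-4) = -36)
B(P, p) = 3 - 4*p (B(P, p) = 3 + (p + p*(-5)) = 3 + (p - 5*p) = 3 - 4*p)
-33822 + B(s, Z(T(2, 2))) = -33822 + (3 - 15*3) = -33822 + (3 - 4*45/4) = -33822 + (3 - 45) = -33822 - 42 = -33864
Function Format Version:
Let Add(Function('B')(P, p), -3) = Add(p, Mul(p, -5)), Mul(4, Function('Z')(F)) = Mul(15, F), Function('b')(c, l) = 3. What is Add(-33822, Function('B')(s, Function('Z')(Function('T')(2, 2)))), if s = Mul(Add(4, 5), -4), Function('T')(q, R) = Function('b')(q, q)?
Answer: -33864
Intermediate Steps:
Function('T')(q, R) = 3
Function('Z')(F) = Mul(Rational(15, 4), F) (Function('Z')(F) = Mul(Rational(1, 4), Mul(15, F)) = Mul(Rational(15, 4), F))
s = -36 (s = Mul(9, -4) = -36)
Function('B')(P, p) = Add(3, Mul(-4, p)) (Function('B')(P, p) = Add(3, Add(p, Mul(p, -5))) = Add(3, Add(p, Mul(-5, p))) = Add(3, Mul(-4, p)))
Add(-33822, Function('B')(s, Function('Z')(Function('T')(2, 2)))) = Add(-33822, Add(3, Mul(-4, Mul(Rational(15, 4), 3)))) = Add(-33822, Add(3, Mul(-4, Rational(45, 4)))) = Add(-33822, Add(3, -45)) = Add(-33822, -42) = -33864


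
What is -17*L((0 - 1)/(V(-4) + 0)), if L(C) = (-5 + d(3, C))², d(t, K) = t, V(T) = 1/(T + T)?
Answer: -68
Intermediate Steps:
V(T) = 1/(2*T)
L(C) = 4 (L(C) = (-5 + 3)² = (-2)² = 4)
-17*L((0 - 1)/(V(-4) + 0)) = -17*4 = -68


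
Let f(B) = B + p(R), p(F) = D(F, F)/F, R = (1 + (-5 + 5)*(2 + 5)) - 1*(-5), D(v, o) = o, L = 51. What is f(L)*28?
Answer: 1456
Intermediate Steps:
R = 6 (R = (1 + 0*7) + 5 = (1 + 0) + 5 = 1 + 5 = 6)
p(F) = 1 (p(F) = F/F = 1)
f(B) = 1 + B (f(B) = B + 1 = 1 + B)
f(L)*28 = (1 + 51)*28 = 52*28 = 1456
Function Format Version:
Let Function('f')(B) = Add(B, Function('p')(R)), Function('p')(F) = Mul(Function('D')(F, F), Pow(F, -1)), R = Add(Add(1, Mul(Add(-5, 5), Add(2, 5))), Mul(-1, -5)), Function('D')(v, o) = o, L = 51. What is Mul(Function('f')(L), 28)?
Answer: 1456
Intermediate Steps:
R = 6 (R = Add(Add(1, Mul(0, 7)), 5) = Add(Add(1, 0), 5) = Add(1, 5) = 6)
Function('p')(F) = 1 (Function('p')(F) = Mul(F, Pow(F, -1)) = 1)
Function('f')(B) = Add(1, B) (Function('f')(B) = Add(B, 1) = Add(1, B))
Mul(Function('f')(L), 28) = Mul(Add(1, 51), 28) = Mul(52, 28) = 1456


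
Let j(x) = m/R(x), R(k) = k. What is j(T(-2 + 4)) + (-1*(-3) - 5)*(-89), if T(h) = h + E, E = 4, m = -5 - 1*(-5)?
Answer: 178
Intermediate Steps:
m = 0 (m = -5 + 5 = 0)
T(h) = 4 + h (T(h) = h + 4 = 4 + h)
j(x) = 0 (j(x) = 0/x = 0)
j(T(-2 + 4)) + (-1*(-3) - 5)*(-89) = 0 + (-1*(-3) - 5)*(-89) = 0 + (3 - 5)*(-89) = 0 - 2*(-89) = 0 + 178 = 178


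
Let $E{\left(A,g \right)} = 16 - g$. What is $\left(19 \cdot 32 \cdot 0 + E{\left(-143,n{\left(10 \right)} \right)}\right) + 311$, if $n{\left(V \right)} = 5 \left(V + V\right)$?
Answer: $227$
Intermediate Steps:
$n{\left(V \right)} = 10 V$ ($n{\left(V \right)} = 5 \cdot 2 V = 10 V$)
$\left(19 \cdot 32 \cdot 0 + E{\left(-143,n{\left(10 \right)} \right)}\right) + 311 = \left(19 \cdot 32 \cdot 0 + \left(16 - 10 \cdot 10\right)\right) + 311 = \left(608 \cdot 0 + \left(16 - 100\right)\right) + 311 = \left(0 + \left(16 - 100\right)\right) + 311 = \left(0 - 84\right) + 311 = -84 + 311 = 227$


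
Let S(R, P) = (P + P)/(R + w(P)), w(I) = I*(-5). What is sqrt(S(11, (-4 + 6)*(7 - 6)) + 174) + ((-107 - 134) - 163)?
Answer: -404 + sqrt(178) ≈ -390.66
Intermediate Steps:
w(I) = -5*I
S(R, P) = 2*P/(R - 5*P) (S(R, P) = (P + P)/(R - 5*P) = (2*P)/(R - 5*P) = 2*P/(R - 5*P))
sqrt(S(11, (-4 + 6)*(7 - 6)) + 174) + ((-107 - 134) - 163) = sqrt(-2*(-4 + 6)*(7 - 6)/(-1*11 + 5*((-4 + 6)*(7 - 6))) + 174) + ((-107 - 134) - 163) = sqrt(-2*2*1/(-11 + 5*(2*1)) + 174) + (-241 - 163) = sqrt(-2*2/(-11 + 5*2) + 174) - 404 = sqrt(-2*2/(-11 + 10) + 174) - 404 = sqrt(-2*2/(-1) + 174) - 404 = sqrt(-2*2*(-1) + 174) - 404 = sqrt(4 + 174) - 404 = sqrt(178) - 404 = -404 + sqrt(178)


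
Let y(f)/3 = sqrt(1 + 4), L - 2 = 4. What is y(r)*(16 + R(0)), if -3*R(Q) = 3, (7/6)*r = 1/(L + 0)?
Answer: 45*sqrt(5) ≈ 100.62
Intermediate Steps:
L = 6 (L = 2 + 4 = 6)
r = 1/7 (r = 6/(7*(6 + 0)) = (6/7)/6 = (6/7)*(1/6) = 1/7 ≈ 0.14286)
R(Q) = -1 (R(Q) = -1/3*3 = -1)
y(f) = 3*sqrt(5) (y(f) = 3*sqrt(1 + 4) = 3*sqrt(5))
y(r)*(16 + R(0)) = (3*sqrt(5))*(16 - 1) = (3*sqrt(5))*15 = 45*sqrt(5)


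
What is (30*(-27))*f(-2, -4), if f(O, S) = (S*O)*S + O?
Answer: 27540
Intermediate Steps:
f(O, S) = O + O*S**2 (f(O, S) = (O*S)*S + O = O*S**2 + O = O + O*S**2)
(30*(-27))*f(-2, -4) = (30*(-27))*(-2*(1 + (-4)**2)) = -(-1620)*(1 + 16) = -(-1620)*17 = -810*(-34) = 27540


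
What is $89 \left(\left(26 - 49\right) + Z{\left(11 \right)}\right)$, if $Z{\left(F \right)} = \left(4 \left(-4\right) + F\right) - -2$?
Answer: $-2314$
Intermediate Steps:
$Z{\left(F \right)} = -14 + F$ ($Z{\left(F \right)} = \left(-16 + F\right) + 2 = -14 + F$)
$89 \left(\left(26 - 49\right) + Z{\left(11 \right)}\right) = 89 \left(\left(26 - 49\right) + \left(-14 + 11\right)\right) = 89 \left(-23 - 3\right) = 89 \left(-26\right) = -2314$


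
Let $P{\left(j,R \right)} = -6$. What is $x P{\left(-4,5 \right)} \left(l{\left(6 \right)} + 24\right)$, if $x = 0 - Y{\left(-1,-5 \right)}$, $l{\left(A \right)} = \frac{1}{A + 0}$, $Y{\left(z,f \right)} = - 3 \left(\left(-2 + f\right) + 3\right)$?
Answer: $1740$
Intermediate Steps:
$Y{\left(z,f \right)} = -3 - 3 f$ ($Y{\left(z,f \right)} = - 3 \left(1 + f\right) = -3 - 3 f$)
$l{\left(A \right)} = \frac{1}{A}$
$x = -12$ ($x = 0 - \left(-3 - -15\right) = 0 - \left(-3 + 15\right) = 0 - 12 = -12$)
$x P{\left(-4,5 \right)} \left(l{\left(6 \right)} + 24\right) = \left(-12\right) \left(-6\right) \left(\frac{1}{6} + 24\right) = 72 \left(\frac{1}{6} + 24\right) = 72 \cdot \frac{145}{6} = 1740$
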